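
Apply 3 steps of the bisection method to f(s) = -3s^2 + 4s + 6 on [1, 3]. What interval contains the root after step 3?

f(2) = 2 > 0, so the root lies in [2, 3]
f(2.5) = -2.75 < 0, so the root lies in [2, 2.5]
f(2.25) = -0.1875 < 0, so the root lies in [2, 2.25]

[2, 2.25]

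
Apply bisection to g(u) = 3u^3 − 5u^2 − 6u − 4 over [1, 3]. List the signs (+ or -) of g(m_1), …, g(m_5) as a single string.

g(2) = -12 < 0, so the root lies in [2, 3]
g(2.5) = -3.375 < 0, so the root lies in [2.5, 3]
g(2.75) = 4.078125 > 0, so the root lies in [2.5, 2.75]
g(2.625) = 0.0605 > 0, so the root lies in [2.5, 2.625]
g(2.5625) = -1.7278 < 0, so the root lies in [2.5625, 2.625]

--++-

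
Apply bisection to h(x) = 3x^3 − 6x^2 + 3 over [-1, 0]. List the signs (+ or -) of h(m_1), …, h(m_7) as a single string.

+--++++

m = -0.5, h(m) = 1.125 (+); new bracket [-1, -0.5]
m = -0.75, h(m) = -1.640625 (−); new bracket [-0.75, -0.5]
m = -0.625, h(m) = -0.076172 (−); new bracket [-0.625, -0.5]
m = -0.5625, h(m) = 0.5676 (+); new bracket [-0.625, -0.5625]
m = -0.59375, h(m) = 0.2568 (+); new bracket [-0.625, -0.59375]
m = -0.609375, h(m) = 0.0931 (+); new bracket [-0.625, -0.609375]
m = -0.6171875, h(m) = 0.0092 (+); new bracket [-0.625, -0.6171875]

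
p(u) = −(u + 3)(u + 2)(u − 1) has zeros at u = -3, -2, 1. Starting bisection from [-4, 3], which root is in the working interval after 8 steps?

1

p(-0.5) = 5.625 > 0, so the root lies in [-0.5, 3]
p(1.25) = -3.453125 < 0, so the root lies in [-0.5, 1.25]
p(0.375) = 5.009766 > 0, so the root lies in [0.375, 1.25]
p(0.8125) = 2.0105 > 0, so the root lies in [0.8125, 1.25]
p(1.03125) = -0.3819 < 0, so the root lies in [0.8125, 1.03125]
p(0.921875) = 0.8953 > 0, so the root lies in [0.921875, 1.03125]
p(0.9765625) = 0.2774 > 0, so the root lies in [0.9765625, 1.03125]
p(1.00390625) = -0.047 < 0, so the root lies in [0.9765625, 1.00390625]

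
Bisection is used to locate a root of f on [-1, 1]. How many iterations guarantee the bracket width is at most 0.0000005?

22

Width after n steps is 2/2^n. Need 2^n ≥ 2/0.0000005 = 4000000.
2^21 = 2097152 < 4000000 ≤ 2^22 = 4194304, so n = 22.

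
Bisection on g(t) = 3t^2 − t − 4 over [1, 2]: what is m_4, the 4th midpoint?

g(1.5) = 1.25 > 0, so the root lies in [1, 1.5]
g(1.25) = -0.5625 < 0, so the root lies in [1.25, 1.5]
g(1.375) = 0.296875 > 0, so the root lies in [1.25, 1.375]
g(1.3125) = -0.1445 < 0, so the root lies in [1.3125, 1.375]

1.3125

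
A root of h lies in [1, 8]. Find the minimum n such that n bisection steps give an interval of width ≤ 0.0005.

Width after n steps is 7/2^n. Need 2^n ≥ 7/0.0005 = 14000.
2^13 = 8192 < 14000 ≤ 2^14 = 16384, so n = 14.

14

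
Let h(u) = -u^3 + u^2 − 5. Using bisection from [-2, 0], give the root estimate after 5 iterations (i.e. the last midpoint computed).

-1.4375

u = -1 gives h = -3, negative; keep [-2, -1]
u = -1.5 gives h = 0.625, positive; keep [-1.5, -1]
u = -1.25 gives h = -1.484375, negative; keep [-1.5, -1.25]
u = -1.375 gives h = -0.5098, negative; keep [-1.5, -1.375]
u = -1.4375 gives h = 0.0369, positive; keep [-1.4375, -1.375]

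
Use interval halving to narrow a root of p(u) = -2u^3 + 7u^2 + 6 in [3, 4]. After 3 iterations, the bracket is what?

[3.625, 3.75]

m = 3.5, p(m) = 6 (+); new bracket [3.5, 4]
m = 3.75, p(m) = -1.03125 (−); new bracket [3.5, 3.75]
m = 3.625, p(m) = 2.714844 (+); new bracket [3.625, 3.75]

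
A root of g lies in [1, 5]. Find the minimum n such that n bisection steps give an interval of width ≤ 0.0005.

13

Width after n steps is 4/2^n. Need 2^n ≥ 4/0.0005 = 8000.
2^12 = 4096 < 8000 ≤ 2^13 = 8192, so n = 13.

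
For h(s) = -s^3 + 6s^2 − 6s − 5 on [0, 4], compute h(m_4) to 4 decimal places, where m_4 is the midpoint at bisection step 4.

0.4844

m = 2, h(m) = -1 (−); new bracket [2, 4]
m = 3, h(m) = 4 (+); new bracket [2, 3]
m = 2.5, h(m) = 1.875 (+); new bracket [2, 2.5]
m = 2.25, h(m) = 0.4844 (+); new bracket [2, 2.25]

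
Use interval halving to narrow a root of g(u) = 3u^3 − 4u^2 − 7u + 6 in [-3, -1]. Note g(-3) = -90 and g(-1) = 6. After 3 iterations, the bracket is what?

u = -2 gives g = -20, negative; keep [-2, -1]
u = -1.5 gives g = -2.625, negative; keep [-1.5, -1]
u = -1.25 gives g = 2.640625, positive; keep [-1.5, -1.25]

[-1.5, -1.25]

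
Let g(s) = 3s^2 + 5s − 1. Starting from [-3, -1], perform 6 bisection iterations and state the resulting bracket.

s = -2 gives g = 1, positive; keep [-2, -1]
s = -1.5 gives g = -1.75, negative; keep [-2, -1.5]
s = -1.75 gives g = -0.5625, negative; keep [-2, -1.75]
s = -1.875 gives g = 0.1719, positive; keep [-1.875, -1.75]
s = -1.8125 gives g = -0.207, negative; keep [-1.875, -1.8125]
s = -1.84375 gives g = -0.0205, negative; keep [-1.875, -1.84375]

[-1.875, -1.84375]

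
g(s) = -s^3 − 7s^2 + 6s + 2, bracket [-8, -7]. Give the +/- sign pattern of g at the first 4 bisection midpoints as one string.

g(-7.5) = -14.875 < 0, so the root lies in [-8, -7.5]
g(-7.75) = 0.546875 > 0, so the root lies in [-7.75, -7.5]
g(-7.625) = -7.412109 < 0, so the root lies in [-7.75, -7.625]
g(-7.6875) = -3.4954 < 0, so the root lies in [-7.75, -7.6875]

-+--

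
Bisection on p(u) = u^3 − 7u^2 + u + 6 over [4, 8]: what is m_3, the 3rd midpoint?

u = 6 gives p = -24, negative; keep [6, 8]
u = 7 gives p = 13, positive; keep [6, 7]
u = 6.5 gives p = -8.625, negative; keep [6.5, 7]

6.5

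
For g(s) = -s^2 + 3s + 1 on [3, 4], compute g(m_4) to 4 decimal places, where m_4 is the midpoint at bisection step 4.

-0.0352

g(3.5) = -0.75 < 0, so the root lies in [3, 3.5]
g(3.25) = 0.1875 > 0, so the root lies in [3.25, 3.5]
g(3.375) = -0.265625 < 0, so the root lies in [3.25, 3.375]
g(3.3125) = -0.0352 < 0, so the root lies in [3.25, 3.3125]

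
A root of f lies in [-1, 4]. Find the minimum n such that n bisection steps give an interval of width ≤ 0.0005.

14

Width after n steps is 5/2^n. Need 2^n ≥ 5/0.0005 = 10000.
2^13 = 8192 < 10000 ≤ 2^14 = 16384, so n = 14.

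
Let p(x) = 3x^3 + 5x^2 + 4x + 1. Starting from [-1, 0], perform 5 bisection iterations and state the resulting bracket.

[-0.40625, -0.375]

p(-0.5) = -0.125 < 0, so the root lies in [-0.5, 0]
p(-0.25) = 0.265625 > 0, so the root lies in [-0.5, -0.25]
p(-0.375) = 0.044922 > 0, so the root lies in [-0.5, -0.375]
p(-0.4375) = -0.0442 < 0, so the root lies in [-0.4375, -0.375]
p(-0.40625) = -0.0009 < 0, so the root lies in [-0.40625, -0.375]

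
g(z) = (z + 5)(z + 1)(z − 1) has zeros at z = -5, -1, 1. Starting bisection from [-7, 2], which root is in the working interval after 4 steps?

-5

m = -2.5, g(m) = 13.125 (+); new bracket [-7, -2.5]
m = -4.75, g(m) = 5.390625 (+); new bracket [-7, -4.75]
m = -5.875, g(m) = -29.326172 (−); new bracket [-5.875, -4.75]
m = -5.3125, g(m) = -8.5071 (−); new bracket [-5.3125, -4.75]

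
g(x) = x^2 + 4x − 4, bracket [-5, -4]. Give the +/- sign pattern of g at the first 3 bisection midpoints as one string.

--+

g(-4.5) = -1.75 < 0, so the root lies in [-5, -4.5]
g(-4.75) = -0.4375 < 0, so the root lies in [-5, -4.75]
g(-4.875) = 0.265625 > 0, so the root lies in [-4.875, -4.75]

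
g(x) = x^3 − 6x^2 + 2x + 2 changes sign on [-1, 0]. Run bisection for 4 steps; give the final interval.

x = -0.5 gives g = -0.625, negative; keep [-0.5, 0]
x = -0.25 gives g = 1.109375, positive; keep [-0.5, -0.25]
x = -0.375 gives g = 0.353516, positive; keep [-0.5, -0.375]
x = -0.4375 gives g = -0.1072, negative; keep [-0.4375, -0.375]

[-0.4375, -0.375]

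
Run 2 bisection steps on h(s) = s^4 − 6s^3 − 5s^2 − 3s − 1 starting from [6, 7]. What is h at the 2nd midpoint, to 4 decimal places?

-18.4023

h(6.5) = -94.4375 < 0, so the root lies in [6.5, 7]
h(6.75) = -18.402344 < 0, so the root lies in [6.75, 7]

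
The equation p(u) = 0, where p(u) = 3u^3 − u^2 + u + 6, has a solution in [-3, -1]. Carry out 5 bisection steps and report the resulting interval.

[-1.125, -1.0625]

u = -2 gives p = -24, negative; keep [-2, -1]
u = -1.5 gives p = -7.875, negative; keep [-1.5, -1]
u = -1.25 gives p = -2.671875, negative; keep [-1.25, -1]
u = -1.125 gives p = -0.6621, negative; keep [-1.125, -1]
u = -1.0625 gives p = 0.2102, positive; keep [-1.125, -1.0625]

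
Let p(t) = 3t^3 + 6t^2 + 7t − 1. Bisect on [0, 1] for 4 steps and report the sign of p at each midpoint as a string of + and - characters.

++-+

p(0.5) = 4.375 > 0, so the root lies in [0, 0.5]
p(0.25) = 1.171875 > 0, so the root lies in [0, 0.25]
p(0.125) = -0.025391 < 0, so the root lies in [0.125, 0.25]
p(0.1875) = 0.5432 > 0, so the root lies in [0.125, 0.1875]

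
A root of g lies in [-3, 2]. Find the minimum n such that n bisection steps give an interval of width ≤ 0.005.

10

Width after n steps is 5/2^n. Need 2^n ≥ 5/0.005 = 1000.
2^9 = 512 < 1000 ≤ 2^10 = 1024, so n = 10.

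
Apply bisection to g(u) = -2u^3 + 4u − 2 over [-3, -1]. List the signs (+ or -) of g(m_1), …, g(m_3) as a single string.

m = -2, g(m) = 6 (+); new bracket [-2, -1]
m = -1.5, g(m) = -1.25 (−); new bracket [-2, -1.5]
m = -1.75, g(m) = 1.71875 (+); new bracket [-1.75, -1.5]

+-+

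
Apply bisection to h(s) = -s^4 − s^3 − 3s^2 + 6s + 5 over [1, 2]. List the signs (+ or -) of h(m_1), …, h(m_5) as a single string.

-+++-

m = 1.5, h(m) = -1.1875 (−); new bracket [1, 1.5]
m = 1.25, h(m) = 3.417969 (+); new bracket [1.25, 1.5]
m = 1.375, h(m) = 1.404053 (+); new bracket [1.375, 1.5]
m = 1.4375, h(m) = 0.1853 (+); new bracket [1.4375, 1.5]
m = 1.46875, h(m) = -0.4812 (−); new bracket [1.4375, 1.46875]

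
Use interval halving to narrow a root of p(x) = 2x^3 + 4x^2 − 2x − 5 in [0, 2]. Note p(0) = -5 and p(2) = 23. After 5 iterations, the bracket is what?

[1.0625, 1.125]

midpoint 1: p = -1 < 0 → [1, 2]
midpoint 1.5: p = 7.75 > 0 → [1, 1.5]
midpoint 1.25: p = 2.65625 > 0 → [1, 1.25]
midpoint 1.125: p = 0.6602 > 0 → [1, 1.125]
midpoint 1.0625: p = -0.2104 < 0 → [1.0625, 1.125]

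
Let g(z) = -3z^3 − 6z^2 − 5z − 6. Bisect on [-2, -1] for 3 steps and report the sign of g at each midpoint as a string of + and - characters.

-+-

z = -1.5 gives g = -1.875, negative; keep [-2, -1.5]
z = -1.75 gives g = 0.453125, positive; keep [-1.75, -1.5]
z = -1.625 gives g = -0.845703, negative; keep [-1.75, -1.625]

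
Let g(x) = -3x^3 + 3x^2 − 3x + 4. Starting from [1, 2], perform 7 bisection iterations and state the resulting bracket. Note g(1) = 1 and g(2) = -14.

[1.140625, 1.1484375]

midpoint 1.5: g = -3.875 < 0 → [1, 1.5]
midpoint 1.25: g = -0.921875 < 0 → [1, 1.25]
midpoint 1.125: g = 0.150391 > 0 → [1.125, 1.25]
midpoint 1.1875: g = -0.3557 < 0 → [1.125, 1.1875]
midpoint 1.15625: g = -0.0954 < 0 → [1.125, 1.15625]
midpoint 1.140625: g = 0.0293 > 0 → [1.140625, 1.15625]
midpoint 1.1484375: g = -0.0326 < 0 → [1.140625, 1.1484375]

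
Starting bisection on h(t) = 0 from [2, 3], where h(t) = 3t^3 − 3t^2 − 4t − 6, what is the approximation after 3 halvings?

2.125

h(2.5) = 12.125 > 0, so the root lies in [2, 2.5]
h(2.25) = 3.984375 > 0, so the root lies in [2, 2.25]
h(2.125) = 0.740234 > 0, so the root lies in [2, 2.125]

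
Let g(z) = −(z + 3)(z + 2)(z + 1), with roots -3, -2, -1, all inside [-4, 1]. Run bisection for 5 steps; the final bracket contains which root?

m = -1.5, g(m) = 0.375 (+); new bracket [-1.5, 1]
m = -0.25, g(m) = -3.609375 (−); new bracket [-1.5, -0.25]
m = -0.875, g(m) = -0.298828 (−); new bracket [-1.5, -0.875]
m = -1.1875, g(m) = 0.2761 (+); new bracket [-1.1875, -0.875]
m = -1.03125, g(m) = 0.0596 (+); new bracket [-1.03125, -0.875]

-1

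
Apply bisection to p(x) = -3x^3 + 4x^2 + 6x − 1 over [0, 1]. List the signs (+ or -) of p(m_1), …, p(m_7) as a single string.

midpoint 0.5: p = 2.625 > 0 → [0, 0.5]
midpoint 0.25: p = 0.703125 > 0 → [0, 0.25]
midpoint 0.125: p = -0.193359 < 0 → [0.125, 0.25]
midpoint 0.1875: p = 0.2458 > 0 → [0.125, 0.1875]
midpoint 0.15625: p = 0.0237 > 0 → [0.125, 0.15625]
midpoint 0.140625: p = -0.0855 < 0 → [0.140625, 0.15625]
midpoint 0.1484375: p = -0.0311 < 0 → [0.1484375, 0.15625]

++-++--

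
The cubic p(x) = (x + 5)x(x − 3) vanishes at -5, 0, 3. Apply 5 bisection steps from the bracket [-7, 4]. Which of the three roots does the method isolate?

m = -1.5, p(m) = 23.625 (+); new bracket [-7, -1.5]
m = -4.25, p(m) = 23.109375 (+); new bracket [-7, -4.25]
m = -5.625, p(m) = -30.322266 (−); new bracket [-5.625, -4.25]
m = -4.9375, p(m) = 2.4495 (+); new bracket [-5.625, -4.9375]
m = -5.28125, p(m) = -12.3006 (−); new bracket [-5.28125, -4.9375]

-5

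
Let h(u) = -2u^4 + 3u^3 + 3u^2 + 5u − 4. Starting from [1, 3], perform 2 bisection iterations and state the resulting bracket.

h(2) = 10 > 0, so the root lies in [2, 3]
h(2.5) = -4 < 0, so the root lies in [2, 2.5]

[2, 2.5]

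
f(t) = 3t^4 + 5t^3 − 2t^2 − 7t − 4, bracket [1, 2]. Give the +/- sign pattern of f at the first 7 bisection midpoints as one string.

++--+--

midpoint 1.5: f = 13.0625 > 0 → [1, 1.5]
midpoint 1.25: f = 1.214844 > 0 → [1, 1.25]
midpoint 1.125: f = -2.481689 < 0 → [1.125, 1.25]
midpoint 1.1875: f = -0.7944 < 0 → [1.1875, 1.25]
midpoint 1.21875: f = 0.1682 > 0 → [1.1875, 1.21875]
midpoint 1.203125: f = -0.3234 < 0 → [1.203125, 1.21875]
midpoint 1.2109375: f = -0.0802 < 0 → [1.2109375, 1.21875]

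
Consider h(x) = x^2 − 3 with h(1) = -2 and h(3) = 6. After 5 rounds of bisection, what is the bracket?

midpoint 2: h = 1 > 0 → [1, 2]
midpoint 1.5: h = -0.75 < 0 → [1.5, 2]
midpoint 1.75: h = 0.0625 > 0 → [1.5, 1.75]
midpoint 1.625: h = -0.3594 < 0 → [1.625, 1.75]
midpoint 1.6875: h = -0.1523 < 0 → [1.6875, 1.75]

[1.6875, 1.75]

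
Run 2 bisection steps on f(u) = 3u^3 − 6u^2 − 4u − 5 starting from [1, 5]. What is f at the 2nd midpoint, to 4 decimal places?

m = 3, f(m) = 10 (+); new bracket [1, 3]
m = 2, f(m) = -13 (−); new bracket [2, 3]

-13.0000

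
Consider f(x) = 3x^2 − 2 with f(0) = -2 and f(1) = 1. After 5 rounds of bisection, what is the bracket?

[0.8125, 0.84375]

midpoint 0.5: f = -1.25 < 0 → [0.5, 1]
midpoint 0.75: f = -0.3125 < 0 → [0.75, 1]
midpoint 0.875: f = 0.296875 > 0 → [0.75, 0.875]
midpoint 0.8125: f = -0.0195 < 0 → [0.8125, 0.875]
midpoint 0.84375: f = 0.1357 > 0 → [0.8125, 0.84375]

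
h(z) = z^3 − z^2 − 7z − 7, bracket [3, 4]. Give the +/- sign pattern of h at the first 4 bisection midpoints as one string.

-+++

midpoint 3.5: h = -0.875 < 0 → [3.5, 4]
midpoint 3.75: h = 5.421875 > 0 → [3.5, 3.75]
midpoint 3.625: h = 2.119141 > 0 → [3.5, 3.625]
midpoint 3.5625: h = 0.5842 > 0 → [3.5, 3.5625]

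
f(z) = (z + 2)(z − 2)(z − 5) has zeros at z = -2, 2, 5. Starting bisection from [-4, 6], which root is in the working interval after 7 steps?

f(1) = 12 > 0, so the root lies in [-4, 1]
f(-1.5) = 11.375 > 0, so the root lies in [-4, -1.5]
f(-2.75) = -27.609375 < 0, so the root lies in [-2.75, -1.5]
f(-2.125) = -3.6738 < 0, so the root lies in [-2.125, -1.5]
f(-1.8125) = 4.8699 > 0, so the root lies in [-2.125, -1.8125]
f(-1.96875) = 0.8643 > 0, so the root lies in [-2.125, -1.96875]
f(-2.046875) = -1.3368 < 0, so the root lies in [-2.046875, -1.96875]

-2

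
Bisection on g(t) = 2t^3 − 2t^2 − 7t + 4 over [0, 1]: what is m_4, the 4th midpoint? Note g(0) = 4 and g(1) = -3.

0.5625

t = 0.5 gives g = 0.25, positive; keep [0.5, 1]
t = 0.75 gives g = -1.53125, negative; keep [0.5, 0.75]
t = 0.625 gives g = -0.667969, negative; keep [0.5, 0.625]
t = 0.5625 gives g = -0.2144, negative; keep [0.5, 0.5625]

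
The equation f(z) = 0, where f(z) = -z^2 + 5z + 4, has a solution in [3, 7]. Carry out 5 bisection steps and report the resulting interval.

m = 5, f(m) = 4 (+); new bracket [5, 7]
m = 6, f(m) = -2 (−); new bracket [5, 6]
m = 5.5, f(m) = 1.25 (+); new bracket [5.5, 6]
m = 5.75, f(m) = -0.3125 (−); new bracket [5.5, 5.75]
m = 5.625, f(m) = 0.4844 (+); new bracket [5.625, 5.75]

[5.625, 5.75]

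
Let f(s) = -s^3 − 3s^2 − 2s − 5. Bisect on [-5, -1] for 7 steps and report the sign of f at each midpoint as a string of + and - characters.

midpoint -3: f = 1 > 0 → [-3, -1]
midpoint -2: f = -5 < 0 → [-3, -2]
midpoint -2.5: f = -3.125 < 0 → [-3, -2.5]
midpoint -2.75: f = -1.3906 < 0 → [-3, -2.75]
midpoint -2.875: f = -0.2832 < 0 → [-3, -2.875]
midpoint -2.9375: f = 0.3357 > 0 → [-2.9375, -2.875]
midpoint -2.90625: f = 0.0207 > 0 → [-2.90625, -2.875]

+----++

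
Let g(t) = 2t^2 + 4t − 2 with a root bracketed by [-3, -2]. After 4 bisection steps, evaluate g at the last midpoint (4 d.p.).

0.1328

midpoint -2.5: g = 0.5 > 0 → [-2.5, -2]
midpoint -2.25: g = -0.875 < 0 → [-2.5, -2.25]
midpoint -2.375: g = -0.21875 < 0 → [-2.5, -2.375]
midpoint -2.4375: g = 0.1328 > 0 → [-2.4375, -2.375]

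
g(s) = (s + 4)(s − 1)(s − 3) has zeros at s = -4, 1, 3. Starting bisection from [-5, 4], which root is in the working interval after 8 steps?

m = -0.5, g(m) = 18.375 (+); new bracket [-5, -0.5]
m = -2.75, g(m) = 26.953125 (+); new bracket [-5, -2.75]
m = -3.875, g(m) = 4.189453 (+); new bracket [-5, -3.875]
m = -4.4375, g(m) = -17.6931 (−); new bracket [-4.4375, -3.875]
m = -4.15625, g(m) = -5.7655 (−); new bracket [-4.15625, -3.875]
m = -4.015625, g(m) = -0.5498 (−); new bracket [-4.015625, -3.875]
m = -3.9453125, g(m) = 1.8783 (+); new bracket [-4.015625, -3.9453125]
m = -3.98046875, g(m) = 0.679 (+); new bracket [-4.015625, -3.98046875]

-4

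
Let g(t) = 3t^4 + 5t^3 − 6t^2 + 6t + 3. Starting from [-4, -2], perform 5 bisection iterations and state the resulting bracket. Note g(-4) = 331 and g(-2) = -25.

midpoint -3: g = 39 > 0 → [-3, -2]
midpoint -2.5: g = -10.4375 < 0 → [-3, -2.5]
midpoint -2.75: g = 8.714844 > 0 → [-2.75, -2.5]
midpoint -2.625: g = -2.0911 < 0 → [-2.75, -2.625]
midpoint -2.6875: g = 2.9849 > 0 → [-2.6875, -2.625]

[-2.6875, -2.625]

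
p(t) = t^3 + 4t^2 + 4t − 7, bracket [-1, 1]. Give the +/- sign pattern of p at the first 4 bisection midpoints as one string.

---+

m = 0, p(m) = -7 (−); new bracket [0, 1]
m = 0.5, p(m) = -3.875 (−); new bracket [0.5, 1]
m = 0.75, p(m) = -1.328125 (−); new bracket [0.75, 1]
m = 0.875, p(m) = 0.2324 (+); new bracket [0.75, 0.875]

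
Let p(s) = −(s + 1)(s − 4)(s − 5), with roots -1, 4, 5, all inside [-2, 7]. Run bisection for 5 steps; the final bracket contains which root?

-1

midpoint 2.5: p = -13.125 < 0 → [-2, 2.5]
midpoint 0.25: p = -22.265625 < 0 → [-2, 0.25]
midpoint -0.875: p = -3.580078 < 0 → [-2, -0.875]
midpoint -1.4375: p = 15.3142 > 0 → [-1.4375, -0.875]
midpoint -1.15625: p = 4.9599 > 0 → [-1.15625, -0.875]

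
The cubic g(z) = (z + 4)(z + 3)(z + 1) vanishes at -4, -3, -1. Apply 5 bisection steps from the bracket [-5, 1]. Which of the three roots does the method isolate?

-1

m = -2, g(m) = -2 (−); new bracket [-2, 1]
m = -0.5, g(m) = 4.375 (+); new bracket [-2, -0.5]
m = -1.25, g(m) = -1.203125 (−); new bracket [-1.25, -0.5]
m = -0.875, g(m) = 0.8301 (+); new bracket [-1.25, -0.875]
m = -1.0625, g(m) = -0.3557 (−); new bracket [-1.0625, -0.875]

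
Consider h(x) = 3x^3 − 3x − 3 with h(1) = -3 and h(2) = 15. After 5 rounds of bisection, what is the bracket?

[1.3125, 1.34375]

m = 1.5, h(m) = 2.625 (+); new bracket [1, 1.5]
m = 1.25, h(m) = -0.890625 (−); new bracket [1.25, 1.5]
m = 1.375, h(m) = 0.673828 (+); new bracket [1.25, 1.375]
m = 1.3125, h(m) = -0.1545 (−); new bracket [1.3125, 1.375]
m = 1.34375, h(m) = 0.2478 (+); new bracket [1.3125, 1.34375]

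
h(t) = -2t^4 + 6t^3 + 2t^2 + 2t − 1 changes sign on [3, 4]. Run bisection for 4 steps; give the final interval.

[3.3125, 3.375]

m = 3.5, h(m) = -12.375 (−); new bracket [3, 3.5]
m = 3.25, h(m) = 9.460938 (+); new bracket [3.25, 3.5]
m = 3.375, h(m) = -0.30127 (−); new bracket [3.25, 3.375]
m = 3.3125, h(m) = 4.8535 (+); new bracket [3.3125, 3.375]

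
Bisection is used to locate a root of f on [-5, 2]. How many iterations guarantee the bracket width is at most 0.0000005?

Width after n steps is 7/2^n. Need 2^n ≥ 7/0.0000005 = 14000000.
2^23 = 8388608 < 14000000 ≤ 2^24 = 16777216, so n = 24.

24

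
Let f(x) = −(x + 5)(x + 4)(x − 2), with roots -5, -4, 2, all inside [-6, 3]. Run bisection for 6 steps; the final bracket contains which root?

2

x = -1.5 gives f = 30.625, positive; keep [-1.5, 3]
x = 0.75 gives f = 34.140625, positive; keep [0.75, 3]
x = 1.875 gives f = 5.048828, positive; keep [1.875, 3]
x = 2.4375 gives f = -20.947, negative; keep [1.875, 2.4375]
x = 2.15625 gives f = -6.8837, negative; keep [1.875, 2.15625]
x = 2.015625 gives f = -0.6594, negative; keep [1.875, 2.015625]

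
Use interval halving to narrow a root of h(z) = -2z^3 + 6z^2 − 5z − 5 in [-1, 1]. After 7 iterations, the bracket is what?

[-0.5625, -0.546875]

midpoint 0: h = -5 < 0 → [-1, 0]
midpoint -0.5: h = -0.75 < 0 → [-1, -0.5]
midpoint -0.75: h = 2.96875 > 0 → [-0.75, -0.5]
midpoint -0.625: h = 0.957 > 0 → [-0.625, -0.5]
midpoint -0.5625: h = 0.0669 > 0 → [-0.5625, -0.5]
midpoint -0.53125: h = -0.3505 < 0 → [-0.5625, -0.53125]
midpoint -0.546875: h = -0.1441 < 0 → [-0.5625, -0.546875]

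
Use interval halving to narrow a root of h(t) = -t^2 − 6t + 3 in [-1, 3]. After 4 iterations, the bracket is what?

midpoint 1: h = -4 < 0 → [-1, 1]
midpoint 0: h = 3 > 0 → [0, 1]
midpoint 0.5: h = -0.25 < 0 → [0, 0.5]
midpoint 0.25: h = 1.4375 > 0 → [0.25, 0.5]

[0.25, 0.5]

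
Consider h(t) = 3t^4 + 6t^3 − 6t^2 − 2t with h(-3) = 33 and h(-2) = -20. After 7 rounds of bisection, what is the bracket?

h(-2.5) = -9.0625 < 0, so the root lies in [-3, -2.5]
h(-2.75) = 6.917969 > 0, so the root lies in [-2.75, -2.5]
h(-2.625) = -2.178955 < 0, so the root lies in [-2.75, -2.625]
h(-2.6875) = 2.074 > 0, so the root lies in [-2.6875, -2.625]
h(-2.65625) = -0.1239 < 0, so the root lies in [-2.6875, -2.65625]
h(-2.671875) = 0.9569 > 0, so the root lies in [-2.671875, -2.65625]
h(-2.6640625) = 0.412 > 0, so the root lies in [-2.6640625, -2.65625]

[-2.6640625, -2.65625]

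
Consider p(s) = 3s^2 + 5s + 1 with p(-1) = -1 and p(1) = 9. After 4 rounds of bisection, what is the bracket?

s = 0 gives p = 1, positive; keep [-1, 0]
s = -0.5 gives p = -0.75, negative; keep [-0.5, 0]
s = -0.25 gives p = -0.0625, negative; keep [-0.25, 0]
s = -0.125 gives p = 0.4219, positive; keep [-0.25, -0.125]

[-0.25, -0.125]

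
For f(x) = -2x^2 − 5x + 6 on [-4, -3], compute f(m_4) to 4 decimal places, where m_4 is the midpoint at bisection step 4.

-0.4453

x = -3.5 gives f = -1, negative; keep [-3.5, -3]
x = -3.25 gives f = 1.125, positive; keep [-3.5, -3.25]
x = -3.375 gives f = 0.09375, positive; keep [-3.5, -3.375]
x = -3.4375 gives f = -0.4453, negative; keep [-3.4375, -3.375]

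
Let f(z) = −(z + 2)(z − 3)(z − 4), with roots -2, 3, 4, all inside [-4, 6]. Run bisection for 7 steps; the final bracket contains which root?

-2

z = 1 gives f = -18, negative; keep [-4, 1]
z = -1.5 gives f = -12.375, negative; keep [-4, -1.5]
z = -2.75 gives f = 29.109375, positive; keep [-2.75, -1.5]
z = -2.125 gives f = 3.9238, positive; keep [-2.125, -1.5]
z = -1.8125 gives f = -5.2449, negative; keep [-2.125, -1.8125]
z = -1.96875 gives f = -0.9268, negative; keep [-2.125, -1.96875]
z = -2.046875 gives f = 1.4305, positive; keep [-2.046875, -1.96875]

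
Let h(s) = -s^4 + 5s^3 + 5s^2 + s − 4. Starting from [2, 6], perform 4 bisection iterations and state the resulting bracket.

[5.75, 6]

h(4) = 144 > 0, so the root lies in [4, 6]
h(5) = 126 > 0, so the root lies in [5, 6]
h(5.5) = 69.5625 > 0, so the root lies in [5.5, 6]
h(5.75) = 24.4805 > 0, so the root lies in [5.75, 6]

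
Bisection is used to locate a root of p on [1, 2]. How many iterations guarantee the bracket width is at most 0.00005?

Width after n steps is 1/2^n. Need 2^n ≥ 1/0.00005 = 20000.
2^14 = 16384 < 20000 ≤ 2^15 = 32768, so n = 15.

15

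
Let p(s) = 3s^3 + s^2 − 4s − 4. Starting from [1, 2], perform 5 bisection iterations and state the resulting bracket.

midpoint 1.5: p = 2.375 > 0 → [1, 1.5]
midpoint 1.25: p = -1.578125 < 0 → [1.25, 1.5]
midpoint 1.375: p = 0.189453 > 0 → [1.25, 1.375]
midpoint 1.3125: p = -0.7444 < 0 → [1.3125, 1.375]
midpoint 1.34375: p = -0.2903 < 0 → [1.34375, 1.375]

[1.34375, 1.375]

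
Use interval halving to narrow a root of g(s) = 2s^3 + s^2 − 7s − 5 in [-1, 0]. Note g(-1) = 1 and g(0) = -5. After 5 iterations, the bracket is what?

[-0.78125, -0.75]

s = -0.5 gives g = -1.5, negative; keep [-1, -0.5]
s = -0.75 gives g = -0.03125, negative; keep [-1, -0.75]
s = -0.875 gives g = 0.550781, positive; keep [-0.875, -0.75]
s = -0.8125 gives g = 0.2749, positive; keep [-0.8125, -0.75]
s = -0.78125 gives g = 0.1254, positive; keep [-0.78125, -0.75]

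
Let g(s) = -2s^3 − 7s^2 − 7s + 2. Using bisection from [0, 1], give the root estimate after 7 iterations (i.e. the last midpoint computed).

0.2265625

g(0.5) = -3.5 < 0, so the root lies in [0, 0.5]
g(0.25) = -0.21875 < 0, so the root lies in [0, 0.25]
g(0.125) = 1.011719 > 0, so the root lies in [0.125, 0.25]
g(0.1875) = 0.4282 > 0, so the root lies in [0.1875, 0.25]
g(0.21875) = 0.1129 > 0, so the root lies in [0.21875, 0.25]
g(0.234375) = -0.0509 < 0, so the root lies in [0.21875, 0.234375]
g(0.2265625) = 0.0315 > 0, so the root lies in [0.2265625, 0.234375]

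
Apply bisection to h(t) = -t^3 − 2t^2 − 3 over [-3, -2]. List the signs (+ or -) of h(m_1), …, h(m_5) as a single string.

+----

m = -2.5, h(m) = 0.125 (+); new bracket [-2.5, -2]
m = -2.25, h(m) = -1.734375 (−); new bracket [-2.5, -2.25]
m = -2.375, h(m) = -0.884766 (−); new bracket [-2.5, -2.375]
m = -2.4375, h(m) = -0.4006 (−); new bracket [-2.5, -2.4375]
m = -2.46875, h(m) = -0.1431 (−); new bracket [-2.5, -2.46875]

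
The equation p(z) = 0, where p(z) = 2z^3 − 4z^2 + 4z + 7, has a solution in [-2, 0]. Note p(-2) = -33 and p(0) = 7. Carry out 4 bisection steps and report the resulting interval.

[-0.875, -0.75]

midpoint -1: p = -3 < 0 → [-1, 0]
midpoint -0.5: p = 3.75 > 0 → [-1, -0.5]
midpoint -0.75: p = 0.90625 > 0 → [-1, -0.75]
midpoint -0.875: p = -0.9023 < 0 → [-0.875, -0.75]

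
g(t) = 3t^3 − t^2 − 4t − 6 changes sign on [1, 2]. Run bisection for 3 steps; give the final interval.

m = 1.5, g(m) = -4.125 (−); new bracket [1.5, 2]
m = 1.75, g(m) = 0.015625 (+); new bracket [1.5, 1.75]
m = 1.625, g(m) = -2.267578 (−); new bracket [1.625, 1.75]

[1.625, 1.75]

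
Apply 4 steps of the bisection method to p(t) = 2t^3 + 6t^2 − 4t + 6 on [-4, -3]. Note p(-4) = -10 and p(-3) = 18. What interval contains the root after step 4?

p(-3.5) = 7.75 > 0, so the root lies in [-4, -3.5]
p(-3.75) = -0.09375 < 0, so the root lies in [-3.75, -3.5]
p(-3.625) = 4.074219 > 0, so the root lies in [-3.75, -3.625]
p(-3.6875) = 2.0532 > 0, so the root lies in [-3.75, -3.6875]

[-3.75, -3.6875]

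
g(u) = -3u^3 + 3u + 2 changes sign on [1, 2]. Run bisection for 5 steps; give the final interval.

[1.21875, 1.25]

g(1.5) = -3.625 < 0, so the root lies in [1, 1.5]
g(1.25) = -0.109375 < 0, so the root lies in [1, 1.25]
g(1.125) = 1.103516 > 0, so the root lies in [1.125, 1.25]
g(1.1875) = 0.5388 > 0, so the root lies in [1.1875, 1.25]
g(1.21875) = 0.2254 > 0, so the root lies in [1.21875, 1.25]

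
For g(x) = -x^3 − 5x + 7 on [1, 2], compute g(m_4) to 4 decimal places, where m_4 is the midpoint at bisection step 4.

0.4880

x = 1.5 gives g = -3.875, negative; keep [1, 1.5]
x = 1.25 gives g = -1.203125, negative; keep [1, 1.25]
x = 1.125 gives g = -0.048828, negative; keep [1, 1.125]
x = 1.0625 gives g = 0.488, positive; keep [1.0625, 1.125]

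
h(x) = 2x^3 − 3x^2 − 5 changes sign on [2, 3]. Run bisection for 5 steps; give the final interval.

m = 2.5, h(m) = 7.5 (+); new bracket [2, 2.5]
m = 2.25, h(m) = 2.59375 (+); new bracket [2, 2.25]
m = 2.125, h(m) = 0.644531 (+); new bracket [2, 2.125]
m = 2.0625, h(m) = -0.2144 (−); new bracket [2.0625, 2.125]
m = 2.09375, h(m) = 0.2057 (+); new bracket [2.0625, 2.09375]

[2.0625, 2.09375]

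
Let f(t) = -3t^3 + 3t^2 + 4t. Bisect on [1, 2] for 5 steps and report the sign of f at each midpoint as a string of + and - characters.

++---

t = 1.5 gives f = 2.625, positive; keep [1.5, 2]
t = 1.75 gives f = 0.109375, positive; keep [1.75, 2]
t = 1.875 gives f = -1.728516, negative; keep [1.75, 1.875]
t = 1.8125 gives f = -0.7576, negative; keep [1.75, 1.8125]
t = 1.78125 gives f = -0.3114, negative; keep [1.75, 1.78125]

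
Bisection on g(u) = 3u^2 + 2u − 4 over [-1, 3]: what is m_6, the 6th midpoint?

0.8125

g(1) = 1 > 0, so the root lies in [-1, 1]
g(0) = -4 < 0, so the root lies in [0, 1]
g(0.5) = -2.25 < 0, so the root lies in [0.5, 1]
g(0.75) = -0.8125 < 0, so the root lies in [0.75, 1]
g(0.875) = 0.0469 > 0, so the root lies in [0.75, 0.875]
g(0.8125) = -0.3945 < 0, so the root lies in [0.8125, 0.875]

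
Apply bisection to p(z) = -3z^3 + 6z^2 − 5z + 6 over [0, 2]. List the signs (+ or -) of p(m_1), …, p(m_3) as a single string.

midpoint 1: p = 4 > 0 → [1, 2]
midpoint 1.5: p = 1.875 > 0 → [1.5, 2]
midpoint 1.75: p = -0.453125 < 0 → [1.5, 1.75]

++-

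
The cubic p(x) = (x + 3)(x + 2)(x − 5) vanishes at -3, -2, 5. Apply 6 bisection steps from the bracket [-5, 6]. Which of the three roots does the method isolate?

x = 0.5 gives p = -39.375, negative; keep [0.5, 6]
x = 3.25 gives p = -57.421875, negative; keep [3.25, 6]
x = 4.625 gives p = -18.943359, negative; keep [4.625, 6]
x = 5.3125 gives p = 18.9954, positive; keep [4.625, 5.3125]
x = 4.96875 gives p = -1.7354, negative; keep [4.96875, 5.3125]
x = 5.140625 gives p = 8.1744, positive; keep [4.96875, 5.140625]

5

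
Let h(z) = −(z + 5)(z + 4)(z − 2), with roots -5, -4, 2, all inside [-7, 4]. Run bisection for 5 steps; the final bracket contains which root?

2

h(-1.5) = 30.625 > 0, so the root lies in [-1.5, 4]
h(1.25) = 24.609375 > 0, so the root lies in [1.25, 4]
h(2.625) = -31.572266 < 0, so the root lies in [1.25, 2.625]
h(1.9375) = 2.5745 > 0, so the root lies in [1.9375, 2.625]
h(2.28125) = -12.8631 < 0, so the root lies in [1.9375, 2.28125]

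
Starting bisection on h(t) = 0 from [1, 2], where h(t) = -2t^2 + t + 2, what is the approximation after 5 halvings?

1.28125

h(1.5) = -1 < 0, so the root lies in [1, 1.5]
h(1.25) = 0.125 > 0, so the root lies in [1.25, 1.5]
h(1.375) = -0.40625 < 0, so the root lies in [1.25, 1.375]
h(1.3125) = -0.1328 < 0, so the root lies in [1.25, 1.3125]
h(1.28125) = -0.002 < 0, so the root lies in [1.25, 1.28125]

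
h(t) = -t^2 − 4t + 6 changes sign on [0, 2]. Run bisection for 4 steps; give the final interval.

[1.125, 1.25]

t = 1 gives h = 1, positive; keep [1, 2]
t = 1.5 gives h = -2.25, negative; keep [1, 1.5]
t = 1.25 gives h = -0.5625, negative; keep [1, 1.25]
t = 1.125 gives h = 0.2344, positive; keep [1.125, 1.25]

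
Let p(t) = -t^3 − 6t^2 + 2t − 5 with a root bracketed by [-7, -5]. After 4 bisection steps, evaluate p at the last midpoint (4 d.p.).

midpoint -6: p = -17 < 0 → [-7, -6]
midpoint -6.5: p = 3.125 > 0 → [-6.5, -6]
midpoint -6.25: p = -7.734375 < 0 → [-6.5, -6.25]
midpoint -6.375: p = -2.5098 < 0 → [-6.5, -6.375]

-2.5098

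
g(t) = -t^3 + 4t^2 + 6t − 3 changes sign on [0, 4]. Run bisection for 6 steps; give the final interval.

m = 2, g(m) = 17 (+); new bracket [0, 2]
m = 1, g(m) = 6 (+); new bracket [0, 1]
m = 0.5, g(m) = 0.875 (+); new bracket [0, 0.5]
m = 0.25, g(m) = -1.2656 (−); new bracket [0.25, 0.5]
m = 0.375, g(m) = -0.2402 (−); new bracket [0.375, 0.5]
m = 0.4375, g(m) = 0.3069 (+); new bracket [0.375, 0.4375]

[0.375, 0.4375]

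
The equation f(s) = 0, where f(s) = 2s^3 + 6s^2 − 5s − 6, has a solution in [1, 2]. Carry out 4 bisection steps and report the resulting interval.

[1.1875, 1.25]

s = 1.5 gives f = 6.75, positive; keep [1, 1.5]
s = 1.25 gives f = 1.03125, positive; keep [1, 1.25]
s = 1.125 gives f = -1.183594, negative; keep [1.125, 1.25]
s = 1.1875 gives f = -0.1274, negative; keep [1.1875, 1.25]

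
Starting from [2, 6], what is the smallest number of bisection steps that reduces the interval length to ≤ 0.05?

7

Width after n steps is 4/2^n. Need 2^n ≥ 4/0.05 = 80.
2^6 = 64 < 80 ≤ 2^7 = 128, so n = 7.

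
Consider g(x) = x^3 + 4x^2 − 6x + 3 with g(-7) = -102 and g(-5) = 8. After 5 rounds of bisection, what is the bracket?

m = -6, g(m) = -33 (−); new bracket [-6, -5]
m = -5.5, g(m) = -9.375 (−); new bracket [-5.5, -5]
m = -5.25, g(m) = 0.046875 (+); new bracket [-5.5, -5.25]
m = -5.375, g(m) = -4.4746 (−); new bracket [-5.375, -5.25]
m = -5.3125, g(m) = -2.1672 (−); new bracket [-5.3125, -5.25]

[-5.3125, -5.25]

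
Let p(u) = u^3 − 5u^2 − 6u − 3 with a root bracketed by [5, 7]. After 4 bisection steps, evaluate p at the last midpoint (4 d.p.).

2.4551

p(6) = -3 < 0, so the root lies in [6, 7]
p(6.5) = 21.375 > 0, so the root lies in [6, 6.5]
p(6.25) = 8.328125 > 0, so the root lies in [6, 6.25]
p(6.125) = 2.4551 > 0, so the root lies in [6, 6.125]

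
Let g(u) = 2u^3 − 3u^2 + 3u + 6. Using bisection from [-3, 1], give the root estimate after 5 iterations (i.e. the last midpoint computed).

m = -1, g(m) = -2 (−); new bracket [-1, 1]
m = 0, g(m) = 6 (+); new bracket [-1, 0]
m = -0.5, g(m) = 3.5 (+); new bracket [-1, -0.5]
m = -0.75, g(m) = 1.2188 (+); new bracket [-1, -0.75]
m = -0.875, g(m) = -0.2617 (−); new bracket [-0.875, -0.75]

-0.875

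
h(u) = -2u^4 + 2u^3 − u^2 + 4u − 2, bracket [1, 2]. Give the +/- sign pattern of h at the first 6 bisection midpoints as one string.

-+-+-+

u = 1.5 gives h = -1.625, negative; keep [1, 1.5]
u = 1.25 gives h = 0.460938, positive; keep [1.25, 1.5]
u = 1.375 gives h = -0.340332, negative; keep [1.25, 1.375]
u = 1.3125 gives h = 0.1142, positive; keep [1.3125, 1.375]
u = 1.34375 gives h = -0.0988, negative; keep [1.3125, 1.34375]
u = 1.328125 gives h = 0.0112, positive; keep [1.328125, 1.34375]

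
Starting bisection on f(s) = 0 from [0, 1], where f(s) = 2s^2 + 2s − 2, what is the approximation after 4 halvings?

m = 0.5, f(m) = -0.5 (−); new bracket [0.5, 1]
m = 0.75, f(m) = 0.625 (+); new bracket [0.5, 0.75]
m = 0.625, f(m) = 0.03125 (+); new bracket [0.5, 0.625]
m = 0.5625, f(m) = -0.2422 (−); new bracket [0.5625, 0.625]

0.5625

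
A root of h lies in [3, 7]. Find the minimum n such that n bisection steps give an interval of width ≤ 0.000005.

20

Width after n steps is 4/2^n. Need 2^n ≥ 4/0.000005 = 800000.
2^19 = 524288 < 800000 ≤ 2^20 = 1048576, so n = 20.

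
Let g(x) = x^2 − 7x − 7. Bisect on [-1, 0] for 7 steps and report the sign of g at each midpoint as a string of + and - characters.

x = -0.5 gives g = -3.25, negative; keep [-1, -0.5]
x = -0.75 gives g = -1.1875, negative; keep [-1, -0.75]
x = -0.875 gives g = -0.109375, negative; keep [-1, -0.875]
x = -0.9375 gives g = 0.4414, positive; keep [-0.9375, -0.875]
x = -0.90625 gives g = 0.165, positive; keep [-0.90625, -0.875]
x = -0.890625 gives g = 0.0276, positive; keep [-0.890625, -0.875]
x = -0.8828125 gives g = -0.041, negative; keep [-0.890625, -0.8828125]

---+++-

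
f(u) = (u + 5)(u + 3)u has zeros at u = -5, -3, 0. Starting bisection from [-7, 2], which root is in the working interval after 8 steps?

u = -2.5 gives f = -3.125, negative; keep [-2.5, 2]
u = -0.25 gives f = -3.265625, negative; keep [-0.25, 2]
u = 0.875 gives f = 19.919922, positive; keep [-0.25, 0.875]
u = 0.3125 gives f = 5.4993, positive; keep [-0.25, 0.3125]
u = 0.03125 gives f = 0.4766, positive; keep [-0.25, 0.03125]
u = -0.109375 gives f = -1.5462, negative; keep [-0.109375, 0.03125]
u = -0.0390625 gives f = -0.5738, negative; keep [-0.0390625, 0.03125]
u = -0.00390625 gives f = -0.0585, negative; keep [-0.00390625, 0.03125]

0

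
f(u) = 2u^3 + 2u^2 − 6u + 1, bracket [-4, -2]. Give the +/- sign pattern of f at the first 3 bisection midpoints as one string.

--+

u = -3 gives f = -17, negative; keep [-3, -2]
u = -2.5 gives f = -2.75, negative; keep [-2.5, -2]
u = -2.25 gives f = 1.84375, positive; keep [-2.5, -2.25]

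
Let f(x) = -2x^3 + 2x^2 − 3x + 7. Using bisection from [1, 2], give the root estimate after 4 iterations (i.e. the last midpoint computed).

1.5625

f(1.5) = 0.25 > 0, so the root lies in [1.5, 2]
f(1.75) = -2.84375 < 0, so the root lies in [1.5, 1.75]
f(1.625) = -1.175781 < 0, so the root lies in [1.5, 1.625]
f(1.5625) = -0.4341 < 0, so the root lies in [1.5, 1.5625]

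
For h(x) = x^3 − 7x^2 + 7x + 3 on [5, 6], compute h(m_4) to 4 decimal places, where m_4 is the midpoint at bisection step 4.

midpoint 5.5: h = -3.875 < 0 → [5.5, 6]
midpoint 5.75: h = 1.921875 > 0 → [5.5, 5.75]
midpoint 5.625: h = -1.130859 < 0 → [5.625, 5.75]
midpoint 5.6875: h = 0.3562 > 0 → [5.625, 5.6875]

0.3562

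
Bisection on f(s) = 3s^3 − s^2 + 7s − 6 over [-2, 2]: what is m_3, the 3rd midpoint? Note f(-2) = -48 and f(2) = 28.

0.5

m = 0, f(m) = -6 (−); new bracket [0, 2]
m = 1, f(m) = 3 (+); new bracket [0, 1]
m = 0.5, f(m) = -2.375 (−); new bracket [0.5, 1]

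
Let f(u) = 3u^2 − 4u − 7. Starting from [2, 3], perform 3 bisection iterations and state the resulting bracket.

[2.25, 2.375]

f(2.5) = 1.75 > 0, so the root lies in [2, 2.5]
f(2.25) = -0.8125 < 0, so the root lies in [2.25, 2.5]
f(2.375) = 0.421875 > 0, so the root lies in [2.25, 2.375]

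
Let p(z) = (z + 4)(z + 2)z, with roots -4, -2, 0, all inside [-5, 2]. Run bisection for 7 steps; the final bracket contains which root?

z = -1.5 gives p = -1.875, negative; keep [-1.5, 2]
z = 0.25 gives p = 2.390625, positive; keep [-1.5, 0.25]
z = -0.625 gives p = -2.900391, negative; keep [-0.625, 0.25]
z = -0.1875 gives p = -1.2957, negative; keep [-0.1875, 0.25]
z = 0.03125 gives p = 0.2559, positive; keep [-0.1875, 0.03125]
z = -0.078125 gives p = -0.5889, negative; keep [-0.078125, 0.03125]
z = -0.0234375 gives p = -0.1842, negative; keep [-0.0234375, 0.03125]

0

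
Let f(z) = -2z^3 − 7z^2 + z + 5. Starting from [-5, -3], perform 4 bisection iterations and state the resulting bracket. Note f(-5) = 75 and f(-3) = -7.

[-3.5, -3.375]

z = -4 gives f = 17, positive; keep [-4, -3]
z = -3.5 gives f = 1.5, positive; keep [-3.5, -3]
z = -3.25 gives f = -3.53125, negative; keep [-3.5, -3.25]
z = -3.375 gives f = -1.2227, negative; keep [-3.5, -3.375]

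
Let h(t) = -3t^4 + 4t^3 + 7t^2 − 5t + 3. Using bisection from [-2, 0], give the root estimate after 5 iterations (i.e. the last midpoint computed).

h(-1) = 8 > 0, so the root lies in [-2, -1]
h(-1.5) = -2.4375 < 0, so the root lies in [-1.5, -1]
h(-1.25) = 5.050781 > 0, so the root lies in [-1.5, -1.25]
h(-1.375) = 1.9875 > 0, so the root lies in [-1.5, -1.375]
h(-1.4375) = -0.0396 < 0, so the root lies in [-1.4375, -1.375]

-1.4375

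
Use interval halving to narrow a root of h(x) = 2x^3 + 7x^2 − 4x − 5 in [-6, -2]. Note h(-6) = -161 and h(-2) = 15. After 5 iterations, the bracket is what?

[-3.875, -3.75]

h(-4) = -5 < 0, so the root lies in [-4, -2]
h(-3) = 16 > 0, so the root lies in [-4, -3]
h(-3.5) = 9 > 0, so the root lies in [-4, -3.5]
h(-3.75) = 2.9688 > 0, so the root lies in [-4, -3.75]
h(-3.875) = -0.7617 < 0, so the root lies in [-3.875, -3.75]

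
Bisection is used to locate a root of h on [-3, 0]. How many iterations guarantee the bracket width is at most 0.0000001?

25

Width after n steps is 3/2^n. Need 2^n ≥ 3/0.0000001 = 30000000.
2^24 = 16777216 < 30000000 ≤ 2^25 = 33554432, so n = 25.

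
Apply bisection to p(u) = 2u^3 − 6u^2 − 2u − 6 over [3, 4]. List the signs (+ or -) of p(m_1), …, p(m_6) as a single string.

u = 3.5 gives p = -0.75, negative; keep [3.5, 4]
u = 3.75 gives p = 7.59375, positive; keep [3.5, 3.75]
u = 3.625 gives p = 3.175781, positive; keep [3.5, 3.625]
u = 3.5625 gives p = 1.1528, positive; keep [3.5, 3.5625]
u = 3.53125 gives p = 0.1866, positive; keep [3.5, 3.53125]
u = 3.515625 gives p = -0.2854, negative; keep [3.515625, 3.53125]

-++++-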